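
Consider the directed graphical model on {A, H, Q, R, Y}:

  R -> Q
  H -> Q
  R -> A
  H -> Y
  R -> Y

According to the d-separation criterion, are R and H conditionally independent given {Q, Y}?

Enumerating the 2 paths from R to H and testing each for blocking by {Q, Y}:
  1. R → Q ← H — Q:collider[open] ⇒ active
  2. R → Y ← H — Y:collider[open] ⇒ active
Since the path R → Q ← H is active, R and H are not d-separated given {Q, Y}.

No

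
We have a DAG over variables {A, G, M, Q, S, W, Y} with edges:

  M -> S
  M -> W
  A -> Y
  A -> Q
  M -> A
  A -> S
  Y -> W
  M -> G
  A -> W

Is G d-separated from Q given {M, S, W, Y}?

Yes

Enumerating the 4 paths from G to Q and testing each for blocking by {M, S, W, Y}:
Path 1: G ← M → S ← A → Q
  M is a fork here and M is conditioned on, so the path is blocked at M.
Path 2: G ← M → A → Q
  M is a fork here and M is conditioned on, so the path is blocked at M.
Path 3: G ← M → W ← A → Q
  M is a fork here and M is conditioned on, so the path is blocked at M.
Path 4: G ← M → W ← Y ← A → Q
  M is a fork here and M is conditioned on, so the path is blocked at M.
All paths are blocked; G ⊥ Q | {M, S, W, Y} holds.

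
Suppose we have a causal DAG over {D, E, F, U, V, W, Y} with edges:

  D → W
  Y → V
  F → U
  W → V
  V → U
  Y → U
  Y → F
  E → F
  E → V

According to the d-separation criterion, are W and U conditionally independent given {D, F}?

Enumerating the 5 paths from W to U and testing each for blocking by {D, F}:
Path 1: W → V ← Y → F → U
  V is a collider here and neither V nor any of its descendants is conditioned on, so the collider stays closed — the path is blocked at V.
Path 2: W → V ← Y → U
  V is a collider here and neither V nor any of its descendants is conditioned on, so the collider stays closed — the path is blocked at V.
Path 3: W → V ← E → F ← Y → U
  V is a collider here and neither V nor any of its descendants is conditioned on, so the collider stays closed — the path is blocked at V.
Path 4: W → V ← E → F → U
  V is a collider here and neither V nor any of its descendants is conditioned on, so the collider stays closed — the path is blocked at V.
Path 5: W → V → U
  V is a chain and V is not conditioned on — no node blocks this path, so it is active.
At least one path is unblocked, so d-separation fails.

No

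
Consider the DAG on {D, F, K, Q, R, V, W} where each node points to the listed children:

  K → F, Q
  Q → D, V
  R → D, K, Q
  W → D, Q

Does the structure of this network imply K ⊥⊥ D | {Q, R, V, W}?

Yes

We examine all 6 paths between K and D:
Path 1: K ← R → D
  R is a fork here and R is conditioned on, so the path is blocked at R.
Path 2: K ← R → Q → D
  R is a fork here and R is conditioned on, so the path is blocked at R.
Path 3: K ← R → Q ← W → D
  R is a fork here and R is conditioned on, so the path is blocked at R.
Path 4: K → Q ← R → D
  R is a fork here and R is conditioned on, so the path is blocked at R.
Path 5: K → Q → D
  Q is a chain here and Q is conditioned on, so the path is blocked at Q.
Path 6: K → Q ← W → D
  W is a fork here and W is conditioned on, so the path is blocked at W.
All paths are blocked; K ⊥ D | {Q, R, V, W} holds.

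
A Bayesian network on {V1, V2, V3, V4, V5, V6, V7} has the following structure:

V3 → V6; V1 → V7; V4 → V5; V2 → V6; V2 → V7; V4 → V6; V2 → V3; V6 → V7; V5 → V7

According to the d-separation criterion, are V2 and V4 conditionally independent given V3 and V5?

We examine all 6 paths between V2 and V4:
Path 1: V2 → V7 ← V6 ← V4
  V7 is a collider here and neither V7 nor any of its descendants is conditioned on, so the collider stays closed — the path is blocked at V7.
Path 2: V2 → V7 ← V5 ← V4
  V7 is a collider here and neither V7 nor any of its descendants is conditioned on, so the collider stays closed — the path is blocked at V7.
Path 3: V2 → V3 → V6 → V7 ← V5 ← V4
  V3 is a chain here and V3 is conditioned on, so the path is blocked at V3.
Path 4: V2 → V3 → V6 ← V4
  V3 is a chain here and V3 is conditioned on, so the path is blocked at V3.
Path 5: V2 → V6 → V7 ← V5 ← V4
  V7 is a collider here and neither V7 nor any of its descendants is conditioned on, so the collider stays closed — the path is blocked at V7.
Path 6: V2 → V6 ← V4
  V6 is a collider here and neither V6 nor any of its descendants is conditioned on, so the collider stays closed — the path is blocked at V6.
Every path is blocked, so V2 and V4 are d-separated given {V3, V5}.

Yes — V2 and V4 are d-separated given {V3, V5}.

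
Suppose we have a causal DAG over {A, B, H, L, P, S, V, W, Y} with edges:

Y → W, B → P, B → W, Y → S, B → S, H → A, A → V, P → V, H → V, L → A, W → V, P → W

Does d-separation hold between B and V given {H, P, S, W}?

6 paths connect B and V; each must be blocked for d-separation to hold:
Path 1: B → S ← Y → W ← P → V
  P is a fork here and P is conditioned on, so the path is blocked at P.
Path 2: B → S ← Y → W → V
  W is a chain here and W is conditioned on, so the path is blocked at W.
Path 3: B → W ← P → V
  P is a fork here and P is conditioned on, so the path is blocked at P.
Path 4: B → W → V
  W is a chain here and W is conditioned on, so the path is blocked at W.
Path 5: B → P → W → V
  P is a chain here and P is conditioned on, so the path is blocked at P.
Path 6: B → P → V
  P is a chain here and P is conditioned on, so the path is blocked at P.
Every path is blocked, so B and V are d-separated given {H, P, S, W}.

Yes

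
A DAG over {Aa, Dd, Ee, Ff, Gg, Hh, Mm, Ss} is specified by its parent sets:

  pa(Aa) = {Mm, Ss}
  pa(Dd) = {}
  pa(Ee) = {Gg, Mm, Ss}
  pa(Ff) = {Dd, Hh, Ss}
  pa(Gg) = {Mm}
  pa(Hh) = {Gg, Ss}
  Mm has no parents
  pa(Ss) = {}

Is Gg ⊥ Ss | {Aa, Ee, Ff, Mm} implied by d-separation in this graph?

No

Enumerating the 6 paths from Gg to Ss and testing each for blocking by {Aa, Ee, Ff, Mm}:
Path 1: Gg ← Mm → Ee ← Ss
  Mm is a fork here and Mm is conditioned on, so the path is blocked at Mm.
Path 2: Gg ← Mm → Aa ← Ss
  Mm is a fork here and Mm is conditioned on, so the path is blocked at Mm.
Path 3: Gg → Ee ← Ss
  Ee is a collider and Ee is conditioned on, which opens it — no node blocks this path, so it is active.
Path 4: Gg → Ee ← Mm → Aa ← Ss
  Mm is a fork here and Mm is conditioned on, so the path is blocked at Mm.
Path 5: Gg → Hh → Ff ← Ss
  Hh is a chain and Hh is not conditioned on; Ff is a collider and Ff is conditioned on, which opens it — no node blocks this path, so it is active.
Path 6: Gg → Hh ← Ss
  Hh is a collider and its descendant Ff is conditioned on, which opens it — no node blocks this path, so it is active.
Since the path Gg → Ee ← Ss is active, Gg and Ss are not d-separated given {Aa, Ee, Ff, Mm}.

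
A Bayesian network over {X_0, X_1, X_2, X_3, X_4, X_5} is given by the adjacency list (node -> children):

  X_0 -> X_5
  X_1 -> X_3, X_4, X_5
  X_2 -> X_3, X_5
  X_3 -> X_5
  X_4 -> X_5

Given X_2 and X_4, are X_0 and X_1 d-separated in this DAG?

There are 4 undirected paths between X_0 and X_1; checking each against the conditioning set {X_2, X_4}:
Path 1: X_0 → X_5 ← X_2 → X_3 ← X_1
  X_5 is a collider here and neither X_5 nor any of its descendants is conditioned on, so the collider stays closed — the path is blocked at X_5.
Path 2: X_0 → X_5 ← X_3 ← X_1
  X_5 is a collider here and neither X_5 nor any of its descendants is conditioned on, so the collider stays closed — the path is blocked at X_5.
Path 3: X_0 → X_5 ← X_4 ← X_1
  X_5 is a collider here and neither X_5 nor any of its descendants is conditioned on, so the collider stays closed — the path is blocked at X_5.
Path 4: X_0 → X_5 ← X_1
  X_5 is a collider here and neither X_5 nor any of its descendants is conditioned on, so the collider stays closed — the path is blocked at X_5.
Every path is blocked, so X_0 and X_1 are d-separated given {X_2, X_4}.

Yes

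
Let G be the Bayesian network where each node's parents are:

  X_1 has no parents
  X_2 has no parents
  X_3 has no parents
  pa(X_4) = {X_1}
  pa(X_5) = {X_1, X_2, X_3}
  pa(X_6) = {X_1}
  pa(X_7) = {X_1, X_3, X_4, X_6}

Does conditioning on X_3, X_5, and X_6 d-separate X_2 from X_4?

Enumerating the 6 paths from X_2 to X_4 and testing each for blocking by {X_3, X_5, X_6}:
Path 1: X_2 → X_5 ← X_3 → X_7 ← X_6 ← X_1 → X_4
  X_3 is a fork here and X_3 is conditioned on, so the path is blocked at X_3.
Path 2: X_2 → X_5 ← X_3 → X_7 ← X_1 → X_4
  X_3 is a fork here and X_3 is conditioned on, so the path is blocked at X_3.
Path 3: X_2 → X_5 ← X_3 → X_7 ← X_4
  X_3 is a fork here and X_3 is conditioned on, so the path is blocked at X_3.
Path 4: X_2 → X_5 ← X_1 → X_7 ← X_4
  X_7 is a collider here and neither X_7 nor any of its descendants is conditioned on, so the collider stays closed — the path is blocked at X_7.
Path 5: X_2 → X_5 ← X_1 → X_6 → X_7 ← X_4
  X_6 is a chain here and X_6 is conditioned on, so the path is blocked at X_6.
Path 6: X_2 → X_5 ← X_1 → X_4
  X_5 is a collider and X_5 is conditioned on, which opens it; X_1 is a fork and X_1 is not conditioned on — no node blocks this path, so it is active.
At least one path is unblocked, so d-separation fails.

No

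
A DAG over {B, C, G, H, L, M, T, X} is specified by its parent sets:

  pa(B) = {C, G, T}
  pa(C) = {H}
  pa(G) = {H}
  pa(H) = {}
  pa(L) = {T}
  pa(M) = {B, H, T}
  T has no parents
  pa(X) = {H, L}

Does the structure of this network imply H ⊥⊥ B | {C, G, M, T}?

Enumerating the 6 paths from H to B and testing each for blocking by {C, G, M, T}:
Path 1: H → G → B
  G is a chain here and G is conditioned on, so the path is blocked at G.
Path 2: H → M ← T → B
  T is a fork here and T is conditioned on, so the path is blocked at T.
Path 3: H → M ← B
  M is a collider and M is conditioned on, which opens it — no node blocks this path, so it is active.
Path 4: H → X ← L ← T → M ← B
  X is a collider here and neither X nor any of its descendants is conditioned on, so the collider stays closed — the path is blocked at X.
Path 5: H → X ← L ← T → B
  X is a collider here and neither X nor any of its descendants is conditioned on, so the collider stays closed — the path is blocked at X.
Path 6: H → C → B
  C is a chain here and C is conditioned on, so the path is blocked at C.
At least one path is unblocked, so d-separation fails.

No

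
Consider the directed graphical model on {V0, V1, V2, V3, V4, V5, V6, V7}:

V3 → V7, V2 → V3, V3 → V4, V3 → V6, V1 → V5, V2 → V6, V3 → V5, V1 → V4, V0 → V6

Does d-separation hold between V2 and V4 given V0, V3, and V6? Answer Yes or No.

We examine all 4 paths between V2 and V4:
Path 1: V2 → V6 ← V3 → V4
  V3 is a fork here and V3 is conditioned on, so the path is blocked at V3.
Path 2: V2 → V6 ← V3 → V5 ← V1 → V4
  V3 is a fork here and V3 is conditioned on, so the path is blocked at V3.
Path 3: V2 → V3 → V4
  V3 is a chain here and V3 is conditioned on, so the path is blocked at V3.
Path 4: V2 → V3 → V5 ← V1 → V4
  V3 is a chain here and V3 is conditioned on, so the path is blocked at V3.
Since every path is blocked, d-separation holds.

Yes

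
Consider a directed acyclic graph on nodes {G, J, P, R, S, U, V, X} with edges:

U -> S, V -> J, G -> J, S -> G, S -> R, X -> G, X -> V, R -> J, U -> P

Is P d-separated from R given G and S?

Yes

3 paths connect P and R; each must be blocked for d-separation to hold:
Path 1: P ← U → S → R
  S is a chain here and S is conditioned on, so the path is blocked at S.
Path 2: P ← U → S → G → J ← R
  S is a chain here and S is conditioned on, so the path is blocked at S.
Path 3: P ← U → S → G ← X → V → J ← R
  S is a chain here and S is conditioned on, so the path is blocked at S.
Every path is blocked, so P and R are d-separated given {G, S}.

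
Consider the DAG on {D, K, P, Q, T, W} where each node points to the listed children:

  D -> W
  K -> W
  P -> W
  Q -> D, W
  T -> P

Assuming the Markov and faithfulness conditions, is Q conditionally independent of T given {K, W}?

No

There are 2 undirected paths between Q and T; checking each against the conditioning set {K, W}:
  1. Q → W ← P ← T — W:collider[open]; P:chain[open] ⇒ active
  2. Q → D → W ← P ← T — D:chain[open]; W:collider[open]; P:chain[open] ⇒ active
Because an active path exists, Q and T are not d-separated.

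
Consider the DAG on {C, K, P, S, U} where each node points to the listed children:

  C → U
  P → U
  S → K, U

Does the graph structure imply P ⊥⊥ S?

Yes

There is one path between P and S:
  1. P → U ← S — U:collider[blocks] ⇒ blocked
Since every path is blocked, d-separation holds.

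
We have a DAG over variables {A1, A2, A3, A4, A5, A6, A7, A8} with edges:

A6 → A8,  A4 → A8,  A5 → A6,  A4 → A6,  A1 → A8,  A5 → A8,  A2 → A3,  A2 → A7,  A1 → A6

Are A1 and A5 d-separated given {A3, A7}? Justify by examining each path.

Enumerating the 6 paths from A1 to A5 and testing each for blocking by {A3, A7}:
Path 1: A1 → A6 ← A5
  A6 is a collider here and neither A6 nor any of its descendants is conditioned on, so the collider stays closed — the path is blocked at A6.
Path 2: A1 → A6 → A8 ← A5
  A8 is a collider here and neither A8 nor any of its descendants is conditioned on, so the collider stays closed — the path is blocked at A8.
Path 3: A1 → A6 ← A4 → A8 ← A5
  A6 is a collider here and neither A6 nor any of its descendants is conditioned on, so the collider stays closed — the path is blocked at A6.
Path 4: A1 → A8 ← A5
  A8 is a collider here and neither A8 nor any of its descendants is conditioned on, so the collider stays closed — the path is blocked at A8.
Path 5: A1 → A8 ← A6 ← A5
  A8 is a collider here and neither A8 nor any of its descendants is conditioned on, so the collider stays closed — the path is blocked at A8.
Path 6: A1 → A8 ← A4 → A6 ← A5
  A8 is a collider here and neither A8 nor any of its descendants is conditioned on, so the collider stays closed — the path is blocked at A8.
Since every path is blocked, d-separation holds.

Yes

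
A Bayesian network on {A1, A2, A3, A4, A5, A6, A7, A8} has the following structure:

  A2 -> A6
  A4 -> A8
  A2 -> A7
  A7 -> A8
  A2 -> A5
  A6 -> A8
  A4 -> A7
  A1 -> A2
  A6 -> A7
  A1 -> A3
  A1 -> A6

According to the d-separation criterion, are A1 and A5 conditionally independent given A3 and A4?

No

5 paths connect A1 and A5; each must be blocked for d-separation to hold:
Path 1: A1 → A6 ← A2 → A5
  A6 is a collider here and neither A6 nor any of its descendants is conditioned on, so the collider stays closed — the path is blocked at A6.
Path 2: A1 → A6 → A8 ← A4 → A7 ← A2 → A5
  A8 is a collider here and neither A8 nor any of its descendants is conditioned on, so the collider stays closed — the path is blocked at A8.
Path 3: A1 → A6 → A8 ← A7 ← A2 → A5
  A8 is a collider here and neither A8 nor any of its descendants is conditioned on, so the collider stays closed — the path is blocked at A8.
Path 4: A1 → A6 → A7 ← A2 → A5
  A7 is a collider here and neither A7 nor any of its descendants is conditioned on, so the collider stays closed — the path is blocked at A7.
Path 5: A1 → A2 → A5
  A2 is a chain and A2 is not conditioned on — no node blocks this path, so it is active.
Because an active path exists, A1 and A5 are not d-separated.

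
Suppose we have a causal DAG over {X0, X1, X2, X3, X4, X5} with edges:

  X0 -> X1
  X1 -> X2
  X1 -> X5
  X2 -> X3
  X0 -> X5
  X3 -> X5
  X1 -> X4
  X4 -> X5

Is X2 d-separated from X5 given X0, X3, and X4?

No

4 paths connect X2 and X5; each must be blocked for d-separation to hold:
Path 1: X2 ← X1 ← X0 → X5
  X0 is a fork here and X0 is conditioned on, so the path is blocked at X0.
Path 2: X2 ← X1 → X4 → X5
  X4 is a chain here and X4 is conditioned on, so the path is blocked at X4.
Path 3: X2 ← X1 → X5
  X1 is a fork and X1 is not conditioned on — no node blocks this path, so it is active.
Path 4: X2 → X3 → X5
  X3 is a chain here and X3 is conditioned on, so the path is blocked at X3.
At least one path is unblocked, so d-separation fails.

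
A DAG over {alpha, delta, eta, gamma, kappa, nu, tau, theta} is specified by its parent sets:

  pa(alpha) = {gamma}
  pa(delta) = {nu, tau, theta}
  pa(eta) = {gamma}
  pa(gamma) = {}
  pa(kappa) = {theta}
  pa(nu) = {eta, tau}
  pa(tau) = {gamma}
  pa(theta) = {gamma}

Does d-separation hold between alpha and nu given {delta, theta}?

We examine all 5 paths between alpha and nu:
Path 1: alpha ← gamma → tau → delta ← nu
  gamma is a fork and gamma is not conditioned on; tau is a chain and tau is not conditioned on; delta is a collider and delta is conditioned on, which opens it — no node blocks this path, so it is active.
Path 2: alpha ← gamma → tau → nu
  gamma is a fork and gamma is not conditioned on; tau is a chain and tau is not conditioned on — no node blocks this path, so it is active.
Path 3: alpha ← gamma → eta → nu
  gamma is a fork and gamma is not conditioned on; eta is a chain and eta is not conditioned on — no node blocks this path, so it is active.
Path 4: alpha ← gamma → theta → delta ← tau → nu
  theta is a chain here and theta is conditioned on, so the path is blocked at theta.
Path 5: alpha ← gamma → theta → delta ← nu
  theta is a chain here and theta is conditioned on, so the path is blocked at theta.
At least one path is unblocked, so d-separation fails.

No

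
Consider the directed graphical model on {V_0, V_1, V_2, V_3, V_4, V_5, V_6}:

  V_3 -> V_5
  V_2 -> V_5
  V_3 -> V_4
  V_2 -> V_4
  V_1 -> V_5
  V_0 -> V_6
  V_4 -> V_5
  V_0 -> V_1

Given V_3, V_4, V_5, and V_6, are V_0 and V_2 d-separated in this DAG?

No — V_0 and V_2 are not d-separated given {V_3, V_4, V_5, V_6}.

We examine all 3 paths between V_0 and V_2:
Path 1: V_0 → V_1 → V_5 ← V_3 → V_4 ← V_2
  V_3 is a fork here and V_3 is conditioned on, so the path is blocked at V_3.
Path 2: V_0 → V_1 → V_5 ← V_4 ← V_2
  V_4 is a chain here and V_4 is conditioned on, so the path is blocked at V_4.
Path 3: V_0 → V_1 → V_5 ← V_2
  V_1 is a chain and V_1 is not conditioned on; V_5 is a collider and V_5 is conditioned on, which opens it — no node blocks this path, so it is active.
Because an active path exists, V_0 and V_2 are not d-separated.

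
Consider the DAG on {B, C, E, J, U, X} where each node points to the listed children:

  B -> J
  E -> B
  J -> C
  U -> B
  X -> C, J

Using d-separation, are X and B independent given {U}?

We examine all 2 paths between X and B:
Path 1: X → J ← B
  J is a collider here and neither J nor any of its descendants is conditioned on, so the collider stays closed — the path is blocked at J.
Path 2: X → C ← J ← B
  C is a collider here and neither C nor any of its descendants is conditioned on, so the collider stays closed — the path is blocked at C.
Every path is blocked, so X and B are d-separated given {U}.

Yes — X and B are d-separated given {U}.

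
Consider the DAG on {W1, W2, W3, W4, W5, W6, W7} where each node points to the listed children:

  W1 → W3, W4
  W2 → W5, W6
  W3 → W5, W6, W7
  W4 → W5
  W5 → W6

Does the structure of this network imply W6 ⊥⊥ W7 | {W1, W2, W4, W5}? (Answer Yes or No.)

No

There are 5 undirected paths between W6 and W7; checking each against the conditioning set {W1, W2, W4, W5}:
Path 1: W6 ← W3 → W7
  W3 is a fork and W3 is not conditioned on — no node blocks this path, so it is active.
Path 2: W6 ← W2 → W5 ← W3 → W7
  W2 is a fork here and W2 is conditioned on, so the path is blocked at W2.
Path 3: W6 ← W2 → W5 ← W4 ← W1 → W3 → W7
  W2 is a fork here and W2 is conditioned on, so the path is blocked at W2.
Path 4: W6 ← W5 ← W3 → W7
  W5 is a chain here and W5 is conditioned on, so the path is blocked at W5.
Path 5: W6 ← W5 ← W4 ← W1 → W3 → W7
  W5 is a chain here and W5 is conditioned on, so the path is blocked at W5.
Since the path W6 ← W3 → W7 is active, W6 and W7 are not d-separated given {W1, W2, W4, W5}.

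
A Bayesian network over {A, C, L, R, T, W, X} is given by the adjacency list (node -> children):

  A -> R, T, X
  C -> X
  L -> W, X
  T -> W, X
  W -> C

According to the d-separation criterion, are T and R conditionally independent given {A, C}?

Yes

Enumerating the 4 paths from T to R and testing each for blocking by {A, C}:
Path 1: T ← A → R
  A is a fork here and A is conditioned on, so the path is blocked at A.
Path 2: T → W → C → X ← A → R
  C is a chain here and C is conditioned on, so the path is blocked at C.
Path 3: T → W ← L → X ← A → R
  X is a collider here and neither X nor any of its descendants is conditioned on, so the collider stays closed — the path is blocked at X.
Path 4: T → X ← A → R
  X is a collider here and neither X nor any of its descendants is conditioned on, so the collider stays closed — the path is blocked at X.
All paths are blocked; T ⊥ R | {A, C} holds.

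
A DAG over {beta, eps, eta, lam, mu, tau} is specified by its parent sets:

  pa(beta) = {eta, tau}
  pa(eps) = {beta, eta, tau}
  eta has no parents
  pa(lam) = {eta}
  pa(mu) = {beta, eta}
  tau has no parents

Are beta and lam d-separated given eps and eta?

Yes — beta and lam are d-separated given {eps, eta}.

Enumerating the 4 paths from beta to lam and testing each for blocking by {eps, eta}:
  1. beta ← eta → lam — eta:fork[blocks] ⇒ blocked
  2. beta ← tau → eps ← eta → lam — tau:fork[open]; eps:collider[open]; eta:fork[blocks] ⇒ blocked
  3. beta → mu ← eta → lam — mu:collider[blocks]; eta:fork[blocks] ⇒ blocked
  4. beta → eps ← eta → lam — eps:collider[open]; eta:fork[blocks] ⇒ blocked
All paths are blocked; beta ⊥ lam | {eps, eta} holds.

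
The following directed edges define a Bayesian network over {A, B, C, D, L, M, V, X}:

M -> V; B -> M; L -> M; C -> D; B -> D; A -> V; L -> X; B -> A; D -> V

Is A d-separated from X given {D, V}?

Enumerating the 4 paths from A to X and testing each for blocking by {D, V}:
Path 1: A → V ← M ← L → X
  V is a collider and V is conditioned on, which opens it; M is a chain and M is not conditioned on; L is a fork and L is not conditioned on — no node blocks this path, so it is active.
Path 2: A → V ← D ← B → M ← L → X
  D is a chain here and D is conditioned on, so the path is blocked at D.
Path 3: A ← B → M ← L → X
  B is a fork and B is not conditioned on; M is a collider and its descendant V is conditioned on, which opens it; L is a fork and L is not conditioned on — no node blocks this path, so it is active.
Path 4: A ← B → D → V ← M ← L → X
  D is a chain here and D is conditioned on, so the path is blocked at D.
At least one path is unblocked, so d-separation fails.

No — A and X are not d-separated given {D, V}.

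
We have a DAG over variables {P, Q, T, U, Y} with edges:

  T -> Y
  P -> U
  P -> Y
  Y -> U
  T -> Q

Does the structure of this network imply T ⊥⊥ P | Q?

2 paths connect T and P; each must be blocked for d-separation to hold:
Path 1: T → Y → U ← P
  U is a collider here and neither U nor any of its descendants is conditioned on, so the collider stays closed — the path is blocked at U.
Path 2: T → Y ← P
  Y is a collider here and neither Y nor any of its descendants is conditioned on, so the collider stays closed — the path is blocked at Y.
Every path is blocked, so T and P are d-separated given {Q}.

Yes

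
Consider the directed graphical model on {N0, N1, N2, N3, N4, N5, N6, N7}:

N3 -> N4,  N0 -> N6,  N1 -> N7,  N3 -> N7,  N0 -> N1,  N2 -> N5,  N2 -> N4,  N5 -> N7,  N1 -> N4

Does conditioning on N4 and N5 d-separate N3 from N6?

No — N3 and N6 are not d-separated given {N4, N5}.

4 paths connect N3 and N6; each must be blocked for d-separation to hold:
Path 1: N3 → N7 ← N1 ← N0 → N6
  N7 is a collider here and neither N7 nor any of its descendants is conditioned on, so the collider stays closed — the path is blocked at N7.
Path 2: N3 → N7 ← N5 ← N2 → N4 ← N1 ← N0 → N6
  N7 is a collider here and neither N7 nor any of its descendants is conditioned on, so the collider stays closed — the path is blocked at N7.
Path 3: N3 → N4 ← N2 → N5 → N7 ← N1 ← N0 → N6
  N5 is a chain here and N5 is conditioned on, so the path is blocked at N5.
Path 4: N3 → N4 ← N1 ← N0 → N6
  N4 is a collider and N4 is conditioned on, which opens it; N1 is a chain and N1 is not conditioned on; N0 is a fork and N0 is not conditioned on — no node blocks this path, so it is active.
At least one path is unblocked, so d-separation fails.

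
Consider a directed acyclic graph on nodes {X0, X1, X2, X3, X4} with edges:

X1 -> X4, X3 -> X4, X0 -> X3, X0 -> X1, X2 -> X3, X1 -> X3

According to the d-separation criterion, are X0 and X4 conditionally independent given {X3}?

There are 4 undirected paths between X0 and X4; checking each against the conditioning set {X3}:
Path 1: X0 → X1 → X4
  X1 is a chain and X1 is not conditioned on — no node blocks this path, so it is active.
Path 2: X0 → X1 → X3 → X4
  X3 is a chain here and X3 is conditioned on, so the path is blocked at X3.
Path 3: X0 → X3 → X4
  X3 is a chain here and X3 is conditioned on, so the path is blocked at X3.
Path 4: X0 → X3 ← X1 → X4
  X3 is a collider and X3 is conditioned on, which opens it; X1 is a fork and X1 is not conditioned on — no node blocks this path, so it is active.
Since the path X0 → X1 → X4 is active, X0 and X4 are not d-separated given {X3}.

No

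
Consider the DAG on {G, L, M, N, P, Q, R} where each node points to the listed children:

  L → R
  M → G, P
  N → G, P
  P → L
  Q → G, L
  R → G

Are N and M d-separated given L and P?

6 paths connect N and M; each must be blocked for d-separation to hold:
  1. N → G ← Q → L ← P ← M — G:collider[blocks]; Q:fork[open]; L:collider[open]; P:chain[blocks] ⇒ blocked
  2. N → G ← R ← L ← P ← M — G:collider[blocks]; R:chain[open]; L:chain[blocks]; P:chain[blocks] ⇒ blocked
  3. N → G ← M — G:collider[blocks] ⇒ blocked
  4. N → P ← M — P:collider[open] ⇒ active
  5. N → P → L ← Q → G ← M — P:chain[blocks]; L:collider[open]; Q:fork[open]; G:collider[blocks] ⇒ blocked
  6. N → P → L → R → G ← M — P:chain[blocks]; L:chain[blocks]; R:chain[open]; G:collider[blocks] ⇒ blocked
At least one path is unblocked, so d-separation fails.

No — N and M are not d-separated given {L, P}.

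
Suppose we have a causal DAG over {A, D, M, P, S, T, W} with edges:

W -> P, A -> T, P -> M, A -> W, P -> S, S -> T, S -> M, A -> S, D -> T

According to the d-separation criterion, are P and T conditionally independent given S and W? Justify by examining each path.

No — P and T are not d-separated given {S, W}.

We examine all 6 paths between P and T:
Path 1: P → M ← S → T
  M is a collider here and neither M nor any of its descendants is conditioned on, so the collider stays closed — the path is blocked at M.
Path 2: P → M ← S ← A → T
  M is a collider here and neither M nor any of its descendants is conditioned on, so the collider stays closed — the path is blocked at M.
Path 3: P → S → T
  S is a chain here and S is conditioned on, so the path is blocked at S.
Path 4: P → S ← A → T
  S is a collider and S is conditioned on, which opens it; A is a fork and A is not conditioned on — no node blocks this path, so it is active.
Path 5: P ← W ← A → S → T
  W is a chain here and W is conditioned on, so the path is blocked at W.
Path 6: P ← W ← A → T
  W is a chain here and W is conditioned on, so the path is blocked at W.
Because an active path exists, P and T are not d-separated.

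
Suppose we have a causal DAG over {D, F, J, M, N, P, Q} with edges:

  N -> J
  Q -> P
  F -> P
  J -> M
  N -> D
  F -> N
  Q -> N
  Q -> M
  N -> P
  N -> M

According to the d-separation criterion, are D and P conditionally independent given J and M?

5 paths connect D and P; each must be blocked for d-separation to hold:
Path 1: D ← N → J → M ← Q → P
  J is a chain here and J is conditioned on, so the path is blocked at J.
Path 2: D ← N ← F → P
  N is a chain and N is not conditioned on; F is a fork and F is not conditioned on — no node blocks this path, so it is active.
Path 3: D ← N → M ← Q → P
  N is a fork and N is not conditioned on; M is a collider and M is conditioned on, which opens it; Q is a fork and Q is not conditioned on — no node blocks this path, so it is active.
Path 4: D ← N ← Q → P
  N is a chain and N is not conditioned on; Q is a fork and Q is not conditioned on — no node blocks this path, so it is active.
Path 5: D ← N → P
  N is a fork and N is not conditioned on — no node blocks this path, so it is active.
Because an active path exists, D and P are not d-separated.

No — D and P are not d-separated given {J, M}.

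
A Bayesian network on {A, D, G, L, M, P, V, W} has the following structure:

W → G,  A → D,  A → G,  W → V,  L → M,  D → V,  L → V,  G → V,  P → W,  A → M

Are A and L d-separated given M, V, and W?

There are 4 undirected paths between A and L; checking each against the conditioning set {M, V, W}:
Path 1: A → M ← L
  M is a collider and M is conditioned on, which opens it — no node blocks this path, so it is active.
Path 2: A → G → V ← L
  G is a chain and G is not conditioned on; V is a collider and V is conditioned on, which opens it — no node blocks this path, so it is active.
Path 3: A → G ← W → V ← L
  W is a fork here and W is conditioned on, so the path is blocked at W.
Path 4: A → D → V ← L
  D is a chain and D is not conditioned on; V is a collider and V is conditioned on, which opens it — no node blocks this path, so it is active.
At least one path is unblocked, so d-separation fails.

No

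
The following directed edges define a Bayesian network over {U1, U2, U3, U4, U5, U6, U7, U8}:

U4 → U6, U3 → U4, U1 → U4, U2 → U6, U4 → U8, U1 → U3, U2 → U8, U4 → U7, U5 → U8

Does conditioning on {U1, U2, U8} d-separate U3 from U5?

No — U3 and U5 are not d-separated given {U1, U2, U8}.

4 paths connect U3 and U5; each must be blocked for d-separation to hold:
  1. U3 → U4 → U8 ← U5 — U4:chain[open]; U8:collider[open] ⇒ active
  2. U3 → U4 → U6 ← U2 → U8 ← U5 — U4:chain[open]; U6:collider[blocks]; U2:fork[blocks]; U8:collider[open] ⇒ blocked
  3. U3 ← U1 → U4 → U8 ← U5 — U1:fork[blocks]; U4:chain[open]; U8:collider[open] ⇒ blocked
  4. U3 ← U1 → U4 → U6 ← U2 → U8 ← U5 — U1:fork[blocks]; U4:chain[open]; U6:collider[blocks]; U2:fork[blocks]; U8:collider[open] ⇒ blocked
Because an active path exists, U3 and U5 are not d-separated.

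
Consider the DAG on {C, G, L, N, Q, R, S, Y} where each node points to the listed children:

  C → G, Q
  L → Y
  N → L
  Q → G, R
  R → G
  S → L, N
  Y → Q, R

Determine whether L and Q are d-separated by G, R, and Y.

Yes

4 paths connect L and Q; each must be blocked for d-separation to hold:
Path 1: L → Y → R → G ← C → Q
  Y is a chain here and Y is conditioned on, so the path is blocked at Y.
Path 2: L → Y → R → G ← Q
  Y is a chain here and Y is conditioned on, so the path is blocked at Y.
Path 3: L → Y → R ← Q
  Y is a chain here and Y is conditioned on, so the path is blocked at Y.
Path 4: L → Y → Q
  Y is a chain here and Y is conditioned on, so the path is blocked at Y.
Since every path is blocked, d-separation holds.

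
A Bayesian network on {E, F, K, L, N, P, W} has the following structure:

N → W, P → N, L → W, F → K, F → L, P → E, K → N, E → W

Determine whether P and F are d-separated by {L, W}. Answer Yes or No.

No

We examine all 4 paths between P and F:
  1. P → N ← K ← F — N:collider[open]; K:chain[open] ⇒ active
  2. P → N → W ← L ← F — N:chain[open]; W:collider[open]; L:chain[blocks] ⇒ blocked
  3. P → E → W ← L ← F — E:chain[open]; W:collider[open]; L:chain[blocks] ⇒ blocked
  4. P → E → W ← N ← K ← F — E:chain[open]; W:collider[open]; N:chain[open]; K:chain[open] ⇒ active
Because an active path exists, P and F are not d-separated.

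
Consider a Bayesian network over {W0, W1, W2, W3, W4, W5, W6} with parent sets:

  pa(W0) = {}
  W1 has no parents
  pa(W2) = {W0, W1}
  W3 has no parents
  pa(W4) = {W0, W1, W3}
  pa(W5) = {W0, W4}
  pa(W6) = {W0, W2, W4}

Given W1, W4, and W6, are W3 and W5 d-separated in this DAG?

There are 6 undirected paths between W3 and W5; checking each against the conditioning set {W1, W4, W6}:
Path 1: W3 → W4 ← W1 → W2 → W6 ← W0 → W5
  W1 is a fork here and W1 is conditioned on, so the path is blocked at W1.
Path 2: W3 → W4 ← W1 → W2 ← W0 → W5
  W1 is a fork here and W1 is conditioned on, so the path is blocked at W1.
Path 3: W3 → W4 → W5
  W4 is a chain here and W4 is conditioned on, so the path is blocked at W4.
Path 4: W3 → W4 → W6 ← W2 ← W0 → W5
  W4 is a chain here and W4 is conditioned on, so the path is blocked at W4.
Path 5: W3 → W4 → W6 ← W0 → W5
  W4 is a chain here and W4 is conditioned on, so the path is blocked at W4.
Path 6: W3 → W4 ← W0 → W5
  W4 is a collider and W4 is conditioned on, which opens it; W0 is a fork and W0 is not conditioned on — no node blocks this path, so it is active.
At least one path is unblocked, so d-separation fails.

No — W3 and W5 are not d-separated given {W1, W4, W6}.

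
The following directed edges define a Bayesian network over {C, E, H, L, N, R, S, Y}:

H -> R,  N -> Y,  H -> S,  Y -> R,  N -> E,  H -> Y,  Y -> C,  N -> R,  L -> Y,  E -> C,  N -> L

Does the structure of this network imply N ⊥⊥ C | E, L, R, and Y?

Yes

5 paths connect N and C; each must be blocked for d-separation to hold:
  1. N → L → Y → C — L:chain[blocks]; Y:chain[blocks] ⇒ blocked
  2. N → Y → C — Y:chain[blocks] ⇒ blocked
  3. N → R ← H → Y → C — R:collider[open]; H:fork[open]; Y:chain[blocks] ⇒ blocked
  4. N → R ← Y → C — R:collider[open]; Y:fork[blocks] ⇒ blocked
  5. N → E → C — E:chain[blocks] ⇒ blocked
Every path is blocked, so N and C are d-separated given {E, L, R, Y}.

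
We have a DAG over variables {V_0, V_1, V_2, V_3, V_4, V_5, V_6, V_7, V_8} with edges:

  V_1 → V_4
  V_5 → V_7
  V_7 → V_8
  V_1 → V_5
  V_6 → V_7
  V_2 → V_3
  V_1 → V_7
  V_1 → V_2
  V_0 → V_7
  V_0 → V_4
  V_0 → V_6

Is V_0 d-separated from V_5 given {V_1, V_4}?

We examine all 6 paths between V_0 and V_5:
Path 1: V_0 → V_4 ← V_1 → V_5
  V_1 is a fork here and V_1 is conditioned on, so the path is blocked at V_1.
Path 2: V_0 → V_4 ← V_1 → V_7 ← V_5
  V_1 is a fork here and V_1 is conditioned on, so the path is blocked at V_1.
Path 3: V_0 → V_7 ← V_5
  V_7 is a collider here and neither V_7 nor any of its descendants is conditioned on, so the collider stays closed — the path is blocked at V_7.
Path 4: V_0 → V_7 ← V_1 → V_5
  V_7 is a collider here and neither V_7 nor any of its descendants is conditioned on, so the collider stays closed — the path is blocked at V_7.
Path 5: V_0 → V_6 → V_7 ← V_5
  V_7 is a collider here and neither V_7 nor any of its descendants is conditioned on, so the collider stays closed — the path is blocked at V_7.
Path 6: V_0 → V_6 → V_7 ← V_1 → V_5
  V_7 is a collider here and neither V_7 nor any of its descendants is conditioned on, so the collider stays closed — the path is blocked at V_7.
All paths are blocked; V_0 ⊥ V_5 | {V_1, V_4} holds.

Yes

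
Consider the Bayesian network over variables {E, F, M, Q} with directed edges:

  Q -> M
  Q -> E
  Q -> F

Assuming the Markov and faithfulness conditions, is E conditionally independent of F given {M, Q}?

Yes — E and F are d-separated given {M, Q}.

The only undirected path from E to F is:
Path 1: E ← Q → F
  Q is a fork here and Q is conditioned on, so the path is blocked at Q.
Since every path is blocked, d-separation holds.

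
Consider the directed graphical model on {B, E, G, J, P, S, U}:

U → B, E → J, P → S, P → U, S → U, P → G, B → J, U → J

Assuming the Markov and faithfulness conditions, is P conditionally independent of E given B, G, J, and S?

No — P and E are not d-separated given {B, G, J, S}.

4 paths connect P and E; each must be blocked for d-separation to hold:
Path 1: P → S → U → B → J ← E
  S is a chain here and S is conditioned on, so the path is blocked at S.
Path 2: P → S → U → J ← E
  S is a chain here and S is conditioned on, so the path is blocked at S.
Path 3: P → U → B → J ← E
  B is a chain here and B is conditioned on, so the path is blocked at B.
Path 4: P → U → J ← E
  U is a chain and U is not conditioned on; J is a collider and J is conditioned on, which opens it — no node blocks this path, so it is active.
Because an active path exists, P and E are not d-separated.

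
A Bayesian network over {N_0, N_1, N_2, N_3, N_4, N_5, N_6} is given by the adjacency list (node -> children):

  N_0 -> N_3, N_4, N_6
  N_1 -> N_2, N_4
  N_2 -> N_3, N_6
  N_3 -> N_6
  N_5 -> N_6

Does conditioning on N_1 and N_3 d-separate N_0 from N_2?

5 paths connect N_0 and N_2; each must be blocked for d-separation to hold:
Path 1: N_0 → N_3 → N_6 ← N_2
  N_3 is a chain here and N_3 is conditioned on, so the path is blocked at N_3.
Path 2: N_0 → N_3 ← N_2
  N_3 is a collider and N_3 is conditioned on, which opens it — no node blocks this path, so it is active.
Path 3: N_0 → N_4 ← N_1 → N_2
  N_4 is a collider here and neither N_4 nor any of its descendants is conditioned on, so the collider stays closed — the path is blocked at N_4.
Path 4: N_0 → N_6 ← N_3 ← N_2
  N_6 is a collider here and neither N_6 nor any of its descendants is conditioned on, so the collider stays closed — the path is blocked at N_6.
Path 5: N_0 → N_6 ← N_2
  N_6 is a collider here and neither N_6 nor any of its descendants is conditioned on, so the collider stays closed — the path is blocked at N_6.
Since the path N_0 → N_3 ← N_2 is active, N_0 and N_2 are not d-separated given {N_1, N_3}.

No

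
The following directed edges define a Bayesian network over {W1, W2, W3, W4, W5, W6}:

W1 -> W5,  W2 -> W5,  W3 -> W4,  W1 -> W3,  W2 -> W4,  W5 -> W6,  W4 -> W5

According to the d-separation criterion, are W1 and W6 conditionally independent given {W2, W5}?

Enumerating the 3 paths from W1 to W6 and testing each for blocking by {W2, W5}:
Path 1: W1 → W3 → W4 ← W2 → W5 → W6
  W2 is a fork here and W2 is conditioned on, so the path is blocked at W2.
Path 2: W1 → W3 → W4 → W5 → W6
  W5 is a chain here and W5 is conditioned on, so the path is blocked at W5.
Path 3: W1 → W5 → W6
  W5 is a chain here and W5 is conditioned on, so the path is blocked at W5.
Every path is blocked, so W1 and W6 are d-separated given {W2, W5}.

Yes — W1 and W6 are d-separated given {W2, W5}.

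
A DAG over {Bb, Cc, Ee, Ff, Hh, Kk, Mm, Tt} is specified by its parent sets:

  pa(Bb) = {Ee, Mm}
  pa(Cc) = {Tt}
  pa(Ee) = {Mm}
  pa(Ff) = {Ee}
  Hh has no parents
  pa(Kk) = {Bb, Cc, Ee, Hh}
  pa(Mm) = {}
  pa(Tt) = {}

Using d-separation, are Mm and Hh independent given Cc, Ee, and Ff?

Enumerating the 4 paths from Mm to Hh and testing each for blocking by {Cc, Ee, Ff}:
  1. Mm → Bb → Kk ← Hh — Bb:chain[open]; Kk:collider[blocks] ⇒ blocked
  2. Mm → Bb ← Ee → Kk ← Hh — Bb:collider[blocks]; Ee:fork[blocks]; Kk:collider[blocks] ⇒ blocked
  3. Mm → Ee → Kk ← Hh — Ee:chain[blocks]; Kk:collider[blocks] ⇒ blocked
  4. Mm → Ee → Bb → Kk ← Hh — Ee:chain[blocks]; Bb:chain[open]; Kk:collider[blocks] ⇒ blocked
All paths are blocked; Mm ⊥ Hh | {Cc, Ee, Ff} holds.

Yes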